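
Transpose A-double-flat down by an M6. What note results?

A sixth below A lands on the letter C.
A major sixth spans 9 semitones, so Abb moves to pitch class 10. On the letter C that is Cbb.

Cbb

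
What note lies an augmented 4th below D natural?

Ab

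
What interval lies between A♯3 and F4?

diminished sixth

The letter names run A→F, a span of 5 letter steps, so the interval is some kind of sixth.
A# to F is 7 semitones. A major sixth is 9, so 7 makes it diminished.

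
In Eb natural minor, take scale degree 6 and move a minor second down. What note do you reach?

Scale degree 6 of Eb natural minor is Cb.
A minor second (1 semitone) below Cb lands on the letter B, giving Bb.

Bb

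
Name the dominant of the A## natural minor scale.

E##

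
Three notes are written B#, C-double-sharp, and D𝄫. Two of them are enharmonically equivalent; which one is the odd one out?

In 12-tone equal temperament, enharmonic equivalents share a pitch class. B# is pitch class 0; C## is pitch class 2; Dbb is pitch class 0.
B# and Dbb share pitch class 0, while C## is pitch class 2.

C##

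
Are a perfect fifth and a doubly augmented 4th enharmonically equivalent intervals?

Yes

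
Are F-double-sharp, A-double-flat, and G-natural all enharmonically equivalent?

Yes

F## = pitch class 7 and Abb = pitch class 7 and G = pitch class 7 — the same pitch class, so they are enharmonic equivalents.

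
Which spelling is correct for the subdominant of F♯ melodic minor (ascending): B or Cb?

B

Each scale degree takes a distinct letter name. Degree 4 of a scale on F must use the letter B.
B and Cb are enharmonically the same pitch, but only B uses the letter B, so it is the correct spelling here.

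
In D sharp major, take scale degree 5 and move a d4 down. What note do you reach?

Scale degree 5 of D# major is A#.
A diminished fourth (4 semitones) below A# lands on the letter E, giving E##.

E##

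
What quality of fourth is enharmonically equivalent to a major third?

diminished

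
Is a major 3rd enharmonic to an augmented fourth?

A major third spans 4 semitones; an augmented fourth spans 6.
The spans differ, so they are not enharmonic equivalents.

No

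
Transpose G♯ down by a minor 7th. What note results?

A#

A seventh below G lands on the letter A.
A minor seventh spans 10 semitones, so G# moves to pitch class 10. On the letter A that is A#.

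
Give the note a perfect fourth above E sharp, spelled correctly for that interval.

A#

A fourth above E lands on the letter A.
A perfect fourth spans 5 semitones, so E# moves to pitch class 10. On the letter A that is A#.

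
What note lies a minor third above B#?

B up a major third is D#, so the target letter is D.
From B#, a minor third is 3 semitones up: D#.

D#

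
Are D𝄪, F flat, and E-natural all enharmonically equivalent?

Yes

D## = pitch class 4 and Fb = pitch class 4 and E = pitch class 4 — the same pitch class, so they are enharmonic equivalents.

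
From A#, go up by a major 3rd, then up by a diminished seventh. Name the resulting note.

A major third up from A# is C## (letter C, 4 semitones up).
A diminished seventh up from C## is B (letter B, 9 semitones up).

B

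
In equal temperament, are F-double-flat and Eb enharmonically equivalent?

Yes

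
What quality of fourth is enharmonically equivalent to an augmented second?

doubly diminished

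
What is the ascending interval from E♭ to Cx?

doubly augmented sixth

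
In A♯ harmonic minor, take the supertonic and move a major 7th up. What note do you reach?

A##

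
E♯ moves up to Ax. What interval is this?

augmented fourth

Counting letters E–F–G–A gives a fourth.
E#→A## = 6 semitones, 1 wider than the perfect fourth (5), so augmented.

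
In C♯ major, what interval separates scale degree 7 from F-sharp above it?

Scale degree 7 of C# major is B#.
B# up to F#: letters B→F make it a fifth; 6 semitones makes it diminished.

diminished fifth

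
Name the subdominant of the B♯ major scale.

The B# major scale runs B# C## D## E# F## G## A##.
Degree 4 is E#.

E#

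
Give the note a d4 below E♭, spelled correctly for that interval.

B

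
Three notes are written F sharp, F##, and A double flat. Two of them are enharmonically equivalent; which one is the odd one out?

In 12-tone equal temperament, enharmonic equivalents share a pitch class. F# is pitch class 6; F## is pitch class 7; Abb is pitch class 7.
F## and Abb share pitch class 7, while F# is pitch class 6.

F#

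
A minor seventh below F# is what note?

A seventh below F lands on the letter G.
A minor seventh spans 10 semitones, so F# moves to pitch class 8. On the letter G that is G#.

G#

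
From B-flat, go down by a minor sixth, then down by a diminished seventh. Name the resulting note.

A minor sixth down from Bb is D (letter D, 8 semitones down).
A diminished seventh down from D is E# (letter E, 9 semitones down).

E#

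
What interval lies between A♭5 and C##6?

Counting letters A–B–C gives a third.
Ab→C## = 6 semitones, 2 wider than the major third (4), so doubly augmented.

doubly augmented third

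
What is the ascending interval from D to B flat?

The letter names run D→B, a span of 5 letter steps, so the interval is some kind of sixth.
D to Bb is 8 semitones. A major sixth is 9, so 8 makes it minor.

minor sixth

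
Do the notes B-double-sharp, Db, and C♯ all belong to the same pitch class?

Yes

B## = pitch class 1 and Db = pitch class 1 and C# = pitch class 1 — the same pitch class, so they are enharmonic equivalents.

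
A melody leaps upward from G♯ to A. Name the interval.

minor second

The letter names run G→A, a span of 1 letter step, so the interval is some kind of second.
G# to A is 1 semitone. A major second is 2, so 1 makes it minor.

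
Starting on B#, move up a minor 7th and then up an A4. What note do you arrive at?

A minor seventh up from B# is A# (letter A, 10 semitones up).
An augmented fourth up from A# is D## (letter D, 6 semitones up).

D##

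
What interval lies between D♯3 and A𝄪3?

augmented fifth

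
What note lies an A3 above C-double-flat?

Eb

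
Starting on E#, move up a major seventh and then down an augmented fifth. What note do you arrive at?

A major seventh up from E# is D## (letter D, 11 semitones up).
An augmented fifth down from D## is G# (letter G, 8 semitones down).

G#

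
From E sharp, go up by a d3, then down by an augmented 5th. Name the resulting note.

Cb

A diminished third up from E# is G (letter G, 2 semitones up).
An augmented fifth down from G is Cb (letter C, 8 semitones down).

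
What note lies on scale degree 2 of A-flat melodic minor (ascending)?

Degree 2 takes the letter 1 step above A, which is B.
In melodic minor (ascending), degree 2 sits 2 semitones above the tonic. Ab + 2 semitones is pitch class 10, spelled on B as Bb.

Bb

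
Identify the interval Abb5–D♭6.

augmented fourth

Counting letters A–B–C–D gives a fourth.
Abb→Db = 6 semitones, 1 wider than the perfect fourth (5), so augmented.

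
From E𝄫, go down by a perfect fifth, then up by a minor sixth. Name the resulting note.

A perfect fifth down from Ebb is Abb (letter A, 7 semitones down).
A minor sixth up from Abb is Fbb (letter F, 8 semitones up).

Fbb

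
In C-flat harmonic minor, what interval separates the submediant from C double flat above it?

The submediant of Cb harmonic minor is Abb.
Abb up to Cbb: letters A→C make it a third; 3 semitones makes it minor.

minor third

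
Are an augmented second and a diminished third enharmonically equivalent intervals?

An augmented second spans 3 semitones; a diminished third spans 2.
The spans differ, so they are not enharmonic equivalents.

No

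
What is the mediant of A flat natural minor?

The Ab natural minor scale runs Ab Bb Cb Db Eb Fb Gb.
Degree 3 is Cb.

Cb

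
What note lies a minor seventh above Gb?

Fb

A seventh above G lands on the letter F.
A minor seventh spans 10 semitones, so Gb moves to pitch class 4. On the letter F that is Fb.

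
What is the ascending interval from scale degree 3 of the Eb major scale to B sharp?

Scale degree 3 of Eb major is G.
G up to B#: letters G→B make it a third; 5 semitones makes it augmented.

augmented third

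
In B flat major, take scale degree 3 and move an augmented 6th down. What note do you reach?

Scale degree 3 of Bb major is D.
An augmented sixth (10 semitones) below D lands on the letter F, giving Fb.

Fb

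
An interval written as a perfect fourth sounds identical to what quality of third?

augmented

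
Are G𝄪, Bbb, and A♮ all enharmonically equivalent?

Yes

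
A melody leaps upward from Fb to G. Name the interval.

The letter names run F→G, a span of 1 letter step, so the interval is some kind of second.
Fb to G is 3 semitones. A major second is 2, so 3 makes it augmented.

augmented second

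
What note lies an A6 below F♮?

A sixth below F lands on the letter A.
An augmented sixth spans 10 semitones, so F moves to pitch class 7. On the letter A that is Abb.

Abb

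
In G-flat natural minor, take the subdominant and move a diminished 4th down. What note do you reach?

The subdominant of Gb natural minor is Cb.
A diminished fourth (4 semitones) below Cb lands on the letter G, giving G.

G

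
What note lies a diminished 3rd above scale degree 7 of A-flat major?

Scale degree 7 of Ab major is G.
A diminished third (2 semitones) above G lands on the letter B, giving Bbb.

Bbb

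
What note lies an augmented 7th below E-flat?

Fbb

E down a major seventh is F, so the target letter is F.
From Eb, an augmented seventh is 12 semitones down: Fbb.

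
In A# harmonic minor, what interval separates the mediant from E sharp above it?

The mediant of A# harmonic minor is C#.
C# up to E#: letters C→E make it a third; 4 semitones makes it major.

major third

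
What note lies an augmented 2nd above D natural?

E#

D up a major second is E, so the target letter is E.
From D, an augmented second is 3 semitones up: E#.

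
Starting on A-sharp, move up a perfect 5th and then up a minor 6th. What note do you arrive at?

A perfect fifth up from A# is E# (letter E, 7 semitones up).
A minor sixth up from E# is C# (letter C, 8 semitones up).

C#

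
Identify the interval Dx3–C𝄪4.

minor seventh

The letter names run D→C, a span of 6 letter steps, so the interval is some kind of seventh.
D## to C## is 10 semitones. A major seventh is 11, so 10 makes it minor.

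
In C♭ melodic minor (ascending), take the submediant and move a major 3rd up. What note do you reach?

C

The submediant of Cb melodic minor (ascending) is Ab.
A major third (4 semitones) above Ab lands on the letter C, giving C.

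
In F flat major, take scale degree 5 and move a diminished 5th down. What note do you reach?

F

Scale degree 5 of Fb major is Cb.
A diminished fifth (6 semitones) below Cb lands on the letter F, giving F.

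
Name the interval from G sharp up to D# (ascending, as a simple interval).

The letter names run G→D, a span of 4 letter steps, so the interval is some kind of fifth.
G# to D# is 7 semitones. A perfect fifth is 7, so 7 makes it perfect.

perfect fifth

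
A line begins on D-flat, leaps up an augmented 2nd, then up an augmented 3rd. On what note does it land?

G##

An augmented second up from Db is E (letter E, 3 semitones up).
An augmented third up from E is G## (letter G, 5 semitones up).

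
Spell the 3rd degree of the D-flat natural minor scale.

Fb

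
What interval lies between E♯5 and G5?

diminished third

Counting letters E–F–G gives a third.
E#→G = 2 semitones, 2 narrower than the major third (4), so diminished.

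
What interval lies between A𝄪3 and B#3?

Counting letters A–B gives a second.
A##→B# = 1 semitone, 1 narrower than the major second (2), so minor.

minor second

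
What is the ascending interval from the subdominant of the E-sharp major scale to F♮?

The subdominant of E# major is A#.
A# up to F: letters A→F make it a sixth; 7 semitones makes it diminished.

diminished sixth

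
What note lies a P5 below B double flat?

A fifth below B lands on the letter E.
A perfect fifth spans 7 semitones, so Bbb moves to pitch class 2. On the letter E that is Ebb.

Ebb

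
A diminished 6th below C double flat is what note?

C down a major sixth is Eb, so the target letter is E.
From Cbb, a diminished sixth is 7 semitones down: Eb.

Eb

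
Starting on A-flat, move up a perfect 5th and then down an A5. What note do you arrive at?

A perfect fifth up from Ab is Eb (letter E, 7 semitones up).
An augmented fifth down from Eb is Abb (letter A, 8 semitones down).

Abb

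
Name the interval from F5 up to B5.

augmented fourth

Counting letters F–G–A–B gives a fourth.
F→B = 6 semitones, 1 wider than the perfect fourth (5), so augmented.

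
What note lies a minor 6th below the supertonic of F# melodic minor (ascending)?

B#

The supertonic of F# melodic minor (ascending) is G#.
A minor sixth (8 semitones) below G# lands on the letter B, giving B#.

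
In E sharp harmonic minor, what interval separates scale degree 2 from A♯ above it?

minor third

Scale degree 2 of E# harmonic minor is F##.
F## up to A#: letters F→A make it a third; 3 semitones makes it minor.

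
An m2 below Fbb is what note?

F down a major second is Eb, so the target letter is E.
From Fbb, a minor second is 1 semitone down: Ebb.

Ebb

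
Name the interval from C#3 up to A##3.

Counting letters C–D–E–F–G–A gives a sixth.
C#→A## = 10 semitones, 1 wider than the major sixth (9), so augmented.

augmented sixth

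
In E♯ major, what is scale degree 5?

B#

Degree 5 takes the letter 4 steps above E, which is B.
In major, degree 5 sits 7 semitones above the tonic. E# + 7 semitones is pitch class 0, spelled on B as B#.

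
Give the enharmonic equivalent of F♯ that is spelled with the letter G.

Plain G sits 1 semitone above F#, so on the letter G the same pitch needs a flat: Gb.

Gb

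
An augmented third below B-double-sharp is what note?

G#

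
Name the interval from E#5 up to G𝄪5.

major third

Counting letters E–F–G gives a third.
E#→G## = 4 semitones, exactly the major third.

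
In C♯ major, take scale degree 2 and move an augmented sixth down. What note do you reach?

Scale degree 2 of C# major is D#.
An augmented sixth (10 semitones) below D# lands on the letter F, giving F.

F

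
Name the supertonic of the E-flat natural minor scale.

Degree 2 takes the letter 1 step above E, which is F.
In natural minor, degree 2 sits 2 semitones above the tonic. Eb + 2 semitones is pitch class 5, spelled on F as F.

F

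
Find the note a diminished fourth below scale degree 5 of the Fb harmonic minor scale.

G

Scale degree 5 of Fb harmonic minor is Cb.
A diminished fourth (4 semitones) below Cb lands on the letter G, giving G.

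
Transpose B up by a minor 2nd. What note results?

C

B up a major second is C#, so the target letter is C.
From B, a minor second is 1 semitone up: C.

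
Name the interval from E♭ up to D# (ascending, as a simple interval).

Counting letters E–F–G–A–B–C–D gives a seventh.
Eb→D# = 12 semitones, 1 wider than the major seventh (11), so augmented.

augmented seventh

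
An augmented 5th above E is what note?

B#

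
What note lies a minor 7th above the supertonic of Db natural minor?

The supertonic of Db natural minor is Eb.
A minor seventh (10 semitones) above Eb lands on the letter D, giving Db.

Db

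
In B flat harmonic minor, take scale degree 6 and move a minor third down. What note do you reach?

Eb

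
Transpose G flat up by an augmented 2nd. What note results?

A

G up a major second is A, so the target letter is A.
From Gb, an augmented second is 3 semitones up: A.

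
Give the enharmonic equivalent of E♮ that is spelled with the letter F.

Fb

E is pitch class 4. The letter F alone is pitch class 5.
To reach pitch class 4 from F requires an offset of -1 semitone, i.e. flat: Fb.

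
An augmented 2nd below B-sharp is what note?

A second below B lands on the letter A.
An augmented second spans 3 semitones, so B# moves to pitch class 9. On the letter A that is A.

A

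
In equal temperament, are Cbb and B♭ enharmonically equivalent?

Cbb is pitch class 10; Bb is pitch class 10.
All spellings map to pitch class 10, so they are enharmonically equivalent.

Yes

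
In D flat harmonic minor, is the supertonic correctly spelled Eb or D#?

Each scale degree takes a distinct letter name. Degree 2 of a scale on D must use the letter E.
Eb and D# are enharmonically the same pitch, but only Eb uses the letter E, so it is the correct spelling here.

Eb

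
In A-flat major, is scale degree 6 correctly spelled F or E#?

F

Each scale degree takes a distinct letter name. Degree 6 of a scale on A must use the letter F.
F and E# are enharmonically the same pitch, but only F uses the letter F, so it is the correct spelling here.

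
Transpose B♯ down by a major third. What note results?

A third below B lands on the letter G.
A major third spans 4 semitones, so B# moves to pitch class 8. On the letter G that is G#.

G#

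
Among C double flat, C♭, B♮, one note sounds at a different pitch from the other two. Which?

Cbb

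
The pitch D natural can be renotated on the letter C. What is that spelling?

C##

Plain C sits 2 semitones below D, so on the letter C the same pitch needs a double sharp: C##.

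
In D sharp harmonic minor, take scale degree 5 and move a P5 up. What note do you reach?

Scale degree 5 of D# harmonic minor is A#.
A perfect fifth (7 semitones) above A# lands on the letter E, giving E#.

E#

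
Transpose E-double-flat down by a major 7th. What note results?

E down a major seventh is F, so the target letter is F.
From Ebb, a major seventh is 11 semitones down: Fbb.

Fbb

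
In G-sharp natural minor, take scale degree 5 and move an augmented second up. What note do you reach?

E##

Scale degree 5 of G# natural minor is D#.
An augmented second (3 semitones) above D# lands on the letter E, giving E##.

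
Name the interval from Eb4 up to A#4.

doubly augmented fourth

Counting letters E–F–G–A gives a fourth.
Eb→A# = 7 semitones, 2 wider than the perfect fourth (5), so doubly augmented.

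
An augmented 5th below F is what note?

Bbb

A fifth below F lands on the letter B.
An augmented fifth spans 8 semitones, so F moves to pitch class 9. On the letter B that is Bbb.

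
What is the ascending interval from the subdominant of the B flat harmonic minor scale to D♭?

The subdominant of Bb harmonic minor is Eb.
Eb up to Db: letters E→D make it a seventh; 10 semitones makes it minor.

minor seventh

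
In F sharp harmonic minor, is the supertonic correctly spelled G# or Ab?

Each scale degree takes a distinct letter name. Degree 2 of a scale on F must use the letter G.
G# and Ab are enharmonically the same pitch, but only G# uses the letter G, so it is the correct spelling here.

G#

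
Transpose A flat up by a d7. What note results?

A seventh above A lands on the letter G.
A diminished seventh spans 9 semitones, so Ab moves to pitch class 5. On the letter G that is Gbb.

Gbb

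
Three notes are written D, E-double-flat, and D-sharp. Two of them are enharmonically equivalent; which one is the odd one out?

D#

In 12-tone equal temperament, enharmonic equivalents share a pitch class. D is pitch class 2; Ebb is pitch class 2; D# is pitch class 3.
D and Ebb share pitch class 2, while D# is pitch class 3.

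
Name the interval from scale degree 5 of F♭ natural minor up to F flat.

perfect fourth

Scale degree 5 of Fb natural minor is Cb.
Cb up to Fb: letters C→F make it a fourth; 5 semitones makes it perfect.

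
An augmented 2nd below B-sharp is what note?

A

B down a major second is A, so the target letter is A.
From B#, an augmented second is 3 semitones down: A.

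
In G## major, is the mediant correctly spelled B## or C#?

B##

Each scale degree takes a distinct letter name. Degree 3 of a scale on G must use the letter B.
B## and C# are enharmonically the same pitch, but only B## uses the letter B, so it is the correct spelling here.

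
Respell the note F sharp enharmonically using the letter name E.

E##

Plain E sits 2 semitones below F#, so on the letter E the same pitch needs a double sharp: E##.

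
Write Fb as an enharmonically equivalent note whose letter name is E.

Fb is pitch class 4. The letter E alone is pitch class 4.
Pitch class 4 on E needs no accidental: E.

E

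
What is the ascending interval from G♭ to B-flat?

major third

Counting letters G–A–B gives a third.
Gb→Bb = 4 semitones, exactly the major third.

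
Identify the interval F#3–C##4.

The letter names run F→C, a span of 4 letter steps, so the interval is some kind of fifth.
F# to C## is 8 semitones. A perfect fifth is 7, so 8 makes it augmented.

augmented fifth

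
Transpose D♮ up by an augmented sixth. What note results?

D up a major sixth is B, so the target letter is B.
From D, an augmented sixth is 10 semitones up: B#.

B#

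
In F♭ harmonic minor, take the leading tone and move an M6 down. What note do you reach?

Gb

The leading tone of Fb harmonic minor is Eb.
A major sixth (9 semitones) below Eb lands on the letter G, giving Gb.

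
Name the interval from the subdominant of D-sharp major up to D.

The subdominant of D# major is G#.
G# up to D: letters G→D make it a fifth; 6 semitones makes it diminished.

diminished fifth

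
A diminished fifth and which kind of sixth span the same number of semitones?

A diminished fifth spans 6 semitones.
A sixth spanning 6 semitones is doubly diminished (the major sixth is 9).

doubly diminished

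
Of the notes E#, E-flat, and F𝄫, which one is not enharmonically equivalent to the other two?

In 12-tone equal temperament, enharmonic equivalents share a pitch class. E# is pitch class 5; Eb is pitch class 3; Fbb is pitch class 3.
Eb and Fbb share pitch class 3, while E# is pitch class 5.

E#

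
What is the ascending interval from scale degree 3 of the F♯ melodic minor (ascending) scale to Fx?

augmented sixth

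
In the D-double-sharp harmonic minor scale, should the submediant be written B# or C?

Each scale degree takes a distinct letter name. Degree 6 of a scale on D must use the letter B.
B# and C are enharmonically the same pitch, but only B# uses the letter B, so it is the correct spelling here.

B#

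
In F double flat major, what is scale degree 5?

Cbb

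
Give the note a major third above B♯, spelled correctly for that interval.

D##

B up a major third is D#, so the target letter is D.
From B#, a major third is 4 semitones up: D##.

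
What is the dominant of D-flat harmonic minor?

Degree 5 takes the letter 4 steps above D, which is A.
In harmonic minor, degree 5 sits 7 semitones above the tonic. Db + 7 semitones is pitch class 8, spelled on A as Ab.

Ab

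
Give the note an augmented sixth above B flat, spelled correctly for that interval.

G#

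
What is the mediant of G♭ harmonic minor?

Bbb

Degree 3 takes the letter 2 steps above G, which is B.
In harmonic minor, degree 3 sits 3 semitones above the tonic. Gb + 3 semitones is pitch class 9, spelled on B as Bbb.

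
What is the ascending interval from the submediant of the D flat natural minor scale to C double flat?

The submediant of Db natural minor is Bbb.
Bbb up to Cbb: letters B→C make it a second; 1 semitone makes it minor.

minor second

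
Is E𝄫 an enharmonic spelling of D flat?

No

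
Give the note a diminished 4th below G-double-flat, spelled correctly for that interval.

Db

G down a perfect fourth is D, so the target letter is D.
From Gbb, a diminished fourth is 4 semitones down: Db.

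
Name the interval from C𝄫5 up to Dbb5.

major second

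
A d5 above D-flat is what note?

Abb

A fifth above D lands on the letter A.
A diminished fifth spans 6 semitones, so Db moves to pitch class 7. On the letter A that is Abb.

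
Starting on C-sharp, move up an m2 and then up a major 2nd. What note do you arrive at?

E

A minor second up from C# is D (letter D, 1 semitone up).
A major second up from D is E (letter E, 2 semitones up).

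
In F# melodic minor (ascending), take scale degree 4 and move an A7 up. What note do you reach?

Scale degree 4 of F# melodic minor (ascending) is B.
An augmented seventh (12 semitones) above B lands on the letter A, giving A##.

A##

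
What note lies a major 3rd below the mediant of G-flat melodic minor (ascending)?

Gbb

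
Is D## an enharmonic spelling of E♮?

D## is pitch class 4; E is pitch class 4.
All spellings map to pitch class 4, so they are enharmonically equivalent.

Yes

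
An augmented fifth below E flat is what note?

E down a perfect fifth is A, so the target letter is A.
From Eb, an augmented fifth is 8 semitones down: Abb.

Abb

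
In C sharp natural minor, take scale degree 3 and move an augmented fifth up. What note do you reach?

B#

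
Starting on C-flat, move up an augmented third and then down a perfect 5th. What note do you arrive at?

An augmented third up from Cb is E (letter E, 5 semitones up).
A perfect fifth down from E is A (letter A, 7 semitones down).

A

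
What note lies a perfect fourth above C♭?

Fb

A fourth above C lands on the letter F.
A perfect fourth spans 5 semitones, so Cb moves to pitch class 4. On the letter F that is Fb.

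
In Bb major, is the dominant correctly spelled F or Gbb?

Each scale degree takes a distinct letter name. Degree 5 of a scale on B must use the letter F.
F and Gbb are enharmonically the same pitch, but only F uses the letter F, so it is the correct spelling here.

F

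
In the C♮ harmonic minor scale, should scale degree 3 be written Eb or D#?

Each scale degree takes a distinct letter name. Degree 3 of a scale on C must use the letter E.
Eb and D# are enharmonically the same pitch, but only Eb uses the letter E, so it is the correct spelling here.

Eb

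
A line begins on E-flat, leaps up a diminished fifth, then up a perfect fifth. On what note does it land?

Fb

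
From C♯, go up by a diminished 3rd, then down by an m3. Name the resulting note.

A diminished third up from C# is Eb (letter E, 2 semitones up).
A minor third down from Eb is C (letter C, 3 semitones down).

C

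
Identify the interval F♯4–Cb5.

doubly diminished fifth

The letter names run F→C, a span of 4 letter steps, so the interval is some kind of fifth.
F# to Cb is 5 semitones. A perfect fifth is 7, so 5 makes it doubly diminished.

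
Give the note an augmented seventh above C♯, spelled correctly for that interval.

A seventh above C lands on the letter B.
An augmented seventh spans 12 semitones, so C# moves to pitch class 1. On the letter B that is B##.

B##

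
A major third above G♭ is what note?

G up a major third is B, so the target letter is B.
From Gb, a major third is 4 semitones up: Bb.

Bb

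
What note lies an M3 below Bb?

Gb

A third below B lands on the letter G.
A major third spans 4 semitones, so Bb moves to pitch class 6. On the letter G that is Gb.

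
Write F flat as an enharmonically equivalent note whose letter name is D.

Plain D sits 2 semitones below Fb, so on the letter D the same pitch needs a double sharp: D##.

D##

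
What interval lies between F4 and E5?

major seventh

Counting letters F–G–A–B–C–D–E gives a seventh.
F→E = 11 semitones, exactly the major seventh.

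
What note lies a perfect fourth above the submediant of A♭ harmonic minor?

Bbb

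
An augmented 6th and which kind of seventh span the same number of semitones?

minor

An augmented sixth spans 10 semitones.
A seventh spanning 10 semitones is minor (the major seventh is 11).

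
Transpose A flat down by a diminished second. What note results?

A second below A lands on the letter G.
A diminished second spans 0 semitones, so Ab moves to pitch class 8. On the letter G that is G#.

G#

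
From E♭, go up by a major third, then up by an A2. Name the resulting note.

A#

A major third up from Eb is G (letter G, 4 semitones up).
An augmented second up from G is A# (letter A, 3 semitones up).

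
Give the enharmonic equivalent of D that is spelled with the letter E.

Plain E sits 2 semitones above D, so on the letter E the same pitch needs a double flat: Ebb.

Ebb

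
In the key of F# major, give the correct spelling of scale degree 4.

Degree 4 takes the letter 3 steps above F, which is B.
In major, degree 4 sits 5 semitones above the tonic. F# + 5 semitones is pitch class 11, spelled on B as B.

B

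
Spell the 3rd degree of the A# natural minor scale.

The A# natural minor scale runs A# B# C# D# E# F# G#.
Degree 3 is C#.

C#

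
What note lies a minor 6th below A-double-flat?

Cb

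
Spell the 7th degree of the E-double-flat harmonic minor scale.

Degree 7 takes the letter 6 steps above E, which is D.
In harmonic minor, degree 7 sits 11 semitones above the tonic. Ebb + 11 semitones is pitch class 1, spelled on D as Db.

Db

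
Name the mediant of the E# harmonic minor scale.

G#

Degree 3 takes the letter 2 steps above E, which is G.
In harmonic minor, degree 3 sits 3 semitones above the tonic. E# + 3 semitones is pitch class 8, spelled on G as G#.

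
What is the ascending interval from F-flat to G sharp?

The letter names run F→G, a span of 1 letter step, so the interval is some kind of second.
Fb to G# is 4 semitones. A major second is 2, so 4 makes it doubly augmented.

doubly augmented second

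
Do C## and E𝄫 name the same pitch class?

Yes

C## = pitch class 2 and Ebb = pitch class 2 — the same pitch class, so they are enharmonic equivalents.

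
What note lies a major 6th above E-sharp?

E up a major sixth is C#, so the target letter is C.
From E#, a major sixth is 9 semitones up: C##.

C##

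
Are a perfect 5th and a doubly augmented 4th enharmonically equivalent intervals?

Yes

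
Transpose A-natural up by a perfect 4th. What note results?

A up a perfect fourth is D, so the target letter is D.
From A, a perfect fourth is 5 semitones up: D.

D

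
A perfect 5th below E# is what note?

A fifth below E lands on the letter A.
A perfect fifth spans 7 semitones, so E# moves to pitch class 10. On the letter A that is A#.

A#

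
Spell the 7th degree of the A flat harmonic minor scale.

Degree 7 takes the letter 6 steps above A, which is G.
In harmonic minor, degree 7 sits 11 semitones above the tonic. Ab + 11 semitones is pitch class 7, spelled on G as G.

G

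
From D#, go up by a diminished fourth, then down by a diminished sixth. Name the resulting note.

B#

A diminished fourth up from D# is G (letter G, 4 semitones up).
A diminished sixth down from G is B# (letter B, 7 semitones down).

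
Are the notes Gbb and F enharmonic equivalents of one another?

Yes

Gbb = pitch class 5 and F = pitch class 5 — the same pitch class, so they are enharmonic equivalents.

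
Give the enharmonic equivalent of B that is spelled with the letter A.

A##

B is pitch class 11. The letter A alone is pitch class 9.
To reach pitch class 11 from A requires an offset of +2 semitones, i.e. double sharp: A##.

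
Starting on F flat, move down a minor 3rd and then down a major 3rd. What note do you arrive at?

Bbb

A minor third down from Fb is Db (letter D, 3 semitones down).
A major third down from Db is Bbb (letter B, 4 semitones down).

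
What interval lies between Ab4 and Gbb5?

Counting letters A–B–C–D–E–F–G gives a seventh.
Ab→Gbb = 9 semitones, 2 narrower than the major seventh (11), so diminished.

diminished seventh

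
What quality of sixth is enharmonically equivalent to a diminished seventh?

major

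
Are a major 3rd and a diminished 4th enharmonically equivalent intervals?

Yes

A major third spans 4 semitones; a diminished fourth spans 4.
They are enharmonically equivalent.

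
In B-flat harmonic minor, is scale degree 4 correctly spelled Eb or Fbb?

Eb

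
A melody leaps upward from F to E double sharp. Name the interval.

doubly augmented seventh

The letter names run F→E, a span of 6 letter steps, so the interval is some kind of seventh.
F to E## is 13 semitones. A major seventh is 11, so 13 makes it doubly augmented.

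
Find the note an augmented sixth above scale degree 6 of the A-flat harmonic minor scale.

D

Scale degree 6 of Ab harmonic minor is Fb.
An augmented sixth (10 semitones) above Fb lands on the letter D, giving D.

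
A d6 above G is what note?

G up a major sixth is E, so the target letter is E.
From G, a diminished sixth is 7 semitones up: Ebb.

Ebb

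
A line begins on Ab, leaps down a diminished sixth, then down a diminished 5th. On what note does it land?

A diminished sixth down from Ab is C# (letter C, 7 semitones down).
A diminished fifth down from C# is F## (letter F, 6 semitones down).

F##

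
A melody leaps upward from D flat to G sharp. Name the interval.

doubly augmented fourth

The letter names run D→G, a span of 3 letter steps, so the interval is some kind of fourth.
Db to G# is 7 semitones. A perfect fourth is 5, so 7 makes it doubly augmented.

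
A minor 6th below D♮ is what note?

F#

A sixth below D lands on the letter F.
A minor sixth spans 8 semitones, so D moves to pitch class 6. On the letter F that is F#.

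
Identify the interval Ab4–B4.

augmented second

Counting letters A–B gives a second.
Ab→B = 3 semitones, 1 wider than the major second (2), so augmented.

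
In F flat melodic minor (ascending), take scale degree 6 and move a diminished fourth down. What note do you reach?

Scale degree 6 of Fb melodic minor (ascending) is Db.
A diminished fourth (4 semitones) below Db lands on the letter A, giving A.

A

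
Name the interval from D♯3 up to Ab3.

doubly diminished fifth

Counting letters D–E–F–G–A gives a fifth.
D#→Ab = 5 semitones, 2 narrower than the perfect fifth (7), so doubly diminished.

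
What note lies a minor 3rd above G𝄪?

B#

A third above G lands on the letter B.
A minor third spans 3 semitones, so G## moves to pitch class 0. On the letter B that is B#.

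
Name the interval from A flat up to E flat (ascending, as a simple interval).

perfect fifth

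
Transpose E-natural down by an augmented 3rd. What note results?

E down a major third is C, so the target letter is C.
From E, an augmented third is 5 semitones down: Cb.

Cb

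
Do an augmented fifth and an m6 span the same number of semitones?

Yes

An augmented fifth spans 8 semitones; a minor sixth spans 8.
They are enharmonically equivalent.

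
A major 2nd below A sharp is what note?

A down a major second is G, so the target letter is G.
From A#, a major second is 2 semitones down: G#.

G#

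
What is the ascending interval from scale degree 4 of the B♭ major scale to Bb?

perfect fifth

Scale degree 4 of Bb major is Eb.
Eb up to Bb: letters E→B make it a fifth; 7 semitones makes it perfect.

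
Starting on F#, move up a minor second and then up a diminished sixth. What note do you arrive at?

Ebb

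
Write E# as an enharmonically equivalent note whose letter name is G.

Gbb

E# is pitch class 5. The letter G alone is pitch class 7.
To reach pitch class 5 from G requires an offset of -2 semitones, i.e. double flat: Gbb.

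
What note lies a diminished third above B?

A third above B lands on the letter D.
A diminished third spans 2 semitones, so B moves to pitch class 1. On the letter D that is Db.

Db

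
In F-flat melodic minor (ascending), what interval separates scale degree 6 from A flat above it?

Scale degree 6 of Fb melodic minor (ascending) is Db.
Db up to Ab: letters D→A make it a fifth; 7 semitones makes it perfect.

perfect fifth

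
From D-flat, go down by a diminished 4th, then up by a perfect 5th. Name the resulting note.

E

A diminished fourth down from Db is A (letter A, 4 semitones down).
A perfect fifth up from A is E (letter E, 7 semitones up).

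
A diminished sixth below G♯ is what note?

B##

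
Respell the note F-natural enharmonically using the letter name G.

Plain G sits 2 semitones above F, so on the letter G the same pitch needs a double flat: Gbb.

Gbb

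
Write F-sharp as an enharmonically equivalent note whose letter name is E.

E##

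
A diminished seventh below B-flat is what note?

B down a major seventh is C, so the target letter is C.
From Bb, a diminished seventh is 9 semitones down: C#.

C#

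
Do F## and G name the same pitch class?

F## is pitch class 7; G is pitch class 7.
All spellings map to pitch class 7, so they are enharmonically equivalent.

Yes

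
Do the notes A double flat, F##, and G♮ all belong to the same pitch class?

Yes

Abb is pitch class 7; F## is pitch class 7; G is pitch class 7.
All spellings map to pitch class 7, so they are enharmonically equivalent.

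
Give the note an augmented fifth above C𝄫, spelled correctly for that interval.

Gb

C up a perfect fifth is G, so the target letter is G.
From Cbb, an augmented fifth is 8 semitones up: Gb.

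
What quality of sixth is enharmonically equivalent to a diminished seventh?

major

A diminished seventh spans 9 semitones.
A sixth spanning 9 semitones is major (the major sixth is 9).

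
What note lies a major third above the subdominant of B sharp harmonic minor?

G##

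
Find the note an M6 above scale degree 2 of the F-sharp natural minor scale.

E#

Scale degree 2 of F# natural minor is G#.
A major sixth (9 semitones) above G# lands on the letter E, giving E#.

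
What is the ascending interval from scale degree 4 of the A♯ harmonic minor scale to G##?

Scale degree 4 of A# harmonic minor is D#.
D# up to G##: letters D→G make it a fourth; 6 semitones makes it augmented.

augmented fourth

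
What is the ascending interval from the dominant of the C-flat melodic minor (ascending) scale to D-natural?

augmented fifth

The dominant of Cb melodic minor (ascending) is Gb.
Gb up to D: letters G→D make it a fifth; 8 semitones makes it augmented.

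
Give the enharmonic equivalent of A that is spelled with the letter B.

Plain B sits 2 semitones above A, so on the letter B the same pitch needs a double flat: Bbb.

Bbb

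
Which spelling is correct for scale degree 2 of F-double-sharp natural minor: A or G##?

G##

Each scale degree takes a distinct letter name. Degree 2 of a scale on F must use the letter G.
G## and A are enharmonically the same pitch, but only G## uses the letter G, so it is the correct spelling here.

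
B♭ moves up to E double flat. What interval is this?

diminished fourth

Counting letters B–C–D–E gives a fourth.
Bb→Ebb = 4 semitones, 1 narrower than the perfect fourth (5), so diminished.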